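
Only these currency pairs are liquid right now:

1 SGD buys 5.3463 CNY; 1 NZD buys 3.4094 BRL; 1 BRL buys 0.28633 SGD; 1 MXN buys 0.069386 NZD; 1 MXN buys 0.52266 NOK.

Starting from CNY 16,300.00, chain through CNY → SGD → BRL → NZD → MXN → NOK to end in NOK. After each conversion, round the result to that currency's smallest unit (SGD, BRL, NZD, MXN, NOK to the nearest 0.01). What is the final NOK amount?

CNY 16,300.00 ÷ 5.3463 = SGD 3,048.84
SGD 3,048.84 ÷ 0.28633 = BRL 10,647.99
BRL 10,647.99 ÷ 3.4094 = NZD 3,123.13
NZD 3,123.13 ÷ 0.069386 = MXN 45,010.95
MXN 45,010.95 × 0.52266 = NOK 23,525.42

NOK 23,525.42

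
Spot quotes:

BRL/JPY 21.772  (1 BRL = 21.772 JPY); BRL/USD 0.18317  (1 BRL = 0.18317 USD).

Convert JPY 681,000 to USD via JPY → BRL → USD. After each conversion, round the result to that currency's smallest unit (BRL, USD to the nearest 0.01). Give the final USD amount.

USD 5,729.32

JPY 681,000 ÷ 21.772 = BRL 31,278.71
BRL 31,278.71 × 0.18317 = USD 5,729.32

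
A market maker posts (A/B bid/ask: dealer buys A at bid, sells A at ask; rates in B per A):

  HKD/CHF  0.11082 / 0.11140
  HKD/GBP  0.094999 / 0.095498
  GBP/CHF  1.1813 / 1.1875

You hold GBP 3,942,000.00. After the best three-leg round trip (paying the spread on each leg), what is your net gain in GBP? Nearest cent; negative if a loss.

Best loop GBP → CHF → HKD → GBP:
GBP 3,942,000.00 × 1.1813 (sell GBP at bid) = CHF 4,656,684.60
CHF 4,656,684.60 ÷ 0.11140 (buy HKD at ask) = HKD 41,801,477.56
HKD 41,801,477.56 × 0.094999 (sell HKD at bid) = GBP 3,971,098.57

Net profit: GBP 29,098.57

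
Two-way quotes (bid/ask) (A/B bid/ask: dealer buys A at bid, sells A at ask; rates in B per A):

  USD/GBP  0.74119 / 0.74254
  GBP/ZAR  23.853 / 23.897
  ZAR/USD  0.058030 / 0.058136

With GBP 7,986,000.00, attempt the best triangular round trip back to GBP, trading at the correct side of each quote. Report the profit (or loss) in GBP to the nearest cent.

Best loop GBP → ZAR → USD → GBP:
GBP 7,986,000.00 × 23.853 (sell GBP at bid) = ZAR 190,490,058.00
ZAR 190,490,058.00 × 0.058030 (sell ZAR at bid) = USD 11,054,138.07
USD 11,054,138.07 × 0.74119 (sell USD at bid) = GBP 8,193,216.59

Net profit: GBP 207,216.59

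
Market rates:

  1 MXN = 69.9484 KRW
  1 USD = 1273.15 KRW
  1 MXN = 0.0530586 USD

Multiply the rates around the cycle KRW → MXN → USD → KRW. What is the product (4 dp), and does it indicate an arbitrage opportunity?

Around KRW → MXN → USD → KRW: 1 ÷ 69.9484 × 0.0530586 × 1273.15 = 0.965734
Product < 1; profitable direction is KRW → USD → MXN → KRW.

0.9657 (arbitrage exists)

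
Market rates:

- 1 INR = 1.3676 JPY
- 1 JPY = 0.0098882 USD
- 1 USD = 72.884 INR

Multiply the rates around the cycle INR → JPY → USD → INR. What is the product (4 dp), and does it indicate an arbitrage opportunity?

Around INR → JPY → USD → INR: 1 × 1.3676 × 0.0098882 × 72.884 = 0.985618
Product < 1; profitable direction is INR → USD → JPY → INR.

0.9856 (arbitrage exists)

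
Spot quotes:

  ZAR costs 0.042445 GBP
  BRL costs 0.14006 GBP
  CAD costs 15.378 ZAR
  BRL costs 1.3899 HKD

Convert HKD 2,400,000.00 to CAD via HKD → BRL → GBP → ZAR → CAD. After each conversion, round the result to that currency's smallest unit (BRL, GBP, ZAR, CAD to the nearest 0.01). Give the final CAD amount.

CAD 370,523.20

HKD 2,400,000.00 ÷ 1.3899 = BRL 1,726,742.93
BRL 1,726,742.93 × 0.14006 = GBP 241,847.61
GBP 241,847.61 ÷ 0.042445 = ZAR 5,697,905.76
ZAR 5,697,905.76 ÷ 15.378 = CAD 370,523.20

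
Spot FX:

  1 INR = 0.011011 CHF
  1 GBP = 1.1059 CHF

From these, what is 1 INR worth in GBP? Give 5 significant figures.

1 INR × 0.011011 = 0.011011 CHF
0.011011 CHF ÷ 1.1059 = 0.0099566 GBP

INR/GBP = 0.0099566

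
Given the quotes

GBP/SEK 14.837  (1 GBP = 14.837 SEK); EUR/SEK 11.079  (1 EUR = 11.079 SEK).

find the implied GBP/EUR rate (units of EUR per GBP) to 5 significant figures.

GBP/EUR = 1.3392

1 GBP × 14.837 = 14.837 SEK
14.837 SEK ÷ 11.079 = 1.3392 EUR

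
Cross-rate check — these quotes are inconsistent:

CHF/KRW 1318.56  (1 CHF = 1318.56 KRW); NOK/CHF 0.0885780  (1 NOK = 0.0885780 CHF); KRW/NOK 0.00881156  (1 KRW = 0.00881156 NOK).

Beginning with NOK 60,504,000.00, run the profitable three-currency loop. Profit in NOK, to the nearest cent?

Profit: NOK 1,763,676.02

Profitable loop is NOK → CHF → KRW → NOK:
NOK 60,504,000.00 × 0.0885780 = CHF 5,359,323.31
CHF 5,359,323.31 × 1318.56 = KRW 7,066,589,346
KRW 7,066,589,346 × 0.00881156 = NOK 62,267,676.02
Profit = NOK 62,267,676.02 − NOK 60,504,000.00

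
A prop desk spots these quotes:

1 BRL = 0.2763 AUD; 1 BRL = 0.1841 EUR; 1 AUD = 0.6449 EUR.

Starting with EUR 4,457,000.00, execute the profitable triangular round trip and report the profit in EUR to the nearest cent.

Profitable loop is EUR → AUD → BRL → EUR:
EUR 4,457,000.00 ÷ 0.6449 = AUD 6,911,149.02
AUD 6,911,149.02 ÷ 0.2763 = BRL 25,013,206.71
BRL 25,013,206.71 × 0.1841 = EUR 4,604,931.36
Profit = EUR 4,604,931.36 − EUR 4,457,000.00

Profit: EUR 147,931.36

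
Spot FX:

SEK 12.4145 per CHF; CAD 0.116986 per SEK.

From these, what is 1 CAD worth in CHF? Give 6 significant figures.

1 CAD ÷ 0.116986 = 8.54803 SEK
8.54803 SEK ÷ 12.4145 = 0.688552 CHF

CAD/CHF = 0.688552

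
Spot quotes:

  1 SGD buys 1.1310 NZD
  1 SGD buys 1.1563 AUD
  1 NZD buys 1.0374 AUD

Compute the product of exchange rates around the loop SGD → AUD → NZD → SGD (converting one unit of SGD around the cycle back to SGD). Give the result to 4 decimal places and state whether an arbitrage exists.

Around SGD → AUD → NZD → SGD: 1 × 1.1563 ÷ 1.0374 ÷ 1.1310 = 0.985511
Product < 1; profitable direction is SGD → NZD → AUD → SGD.

0.9855 (arbitrage exists)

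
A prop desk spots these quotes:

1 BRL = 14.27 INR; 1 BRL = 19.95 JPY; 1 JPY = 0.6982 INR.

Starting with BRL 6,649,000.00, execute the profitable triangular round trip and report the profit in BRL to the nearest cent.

Profitable loop is BRL → INR → JPY → BRL:
BRL 6,649,000.00 × 14.27 = INR 94,881,230.00
INR 94,881,230.00 ÷ 0.6982 = JPY 135,894,056
JPY 135,894,056 ÷ 19.95 = BRL 6,811,732.14
Profit = BRL 6,811,732.14 − BRL 6,649,000.00

Profit: BRL 162,732.14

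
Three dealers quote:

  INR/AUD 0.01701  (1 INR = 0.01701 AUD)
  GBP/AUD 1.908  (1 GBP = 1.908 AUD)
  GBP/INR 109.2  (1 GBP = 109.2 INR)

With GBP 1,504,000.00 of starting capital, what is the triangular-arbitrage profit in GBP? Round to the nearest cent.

Profitable loop is GBP → AUD → INR → GBP:
GBP 1,504,000.00 × 1.908 = AUD 2,869,632.00
AUD 2,869,632.00 ÷ 0.01701 = INR 168,702,645.50
INR 168,702,645.50 ÷ 109.2 = GBP 1,544,896.02
Profit = GBP 1,544,896.02 − GBP 1,504,000.00

Profit: GBP 40,896.02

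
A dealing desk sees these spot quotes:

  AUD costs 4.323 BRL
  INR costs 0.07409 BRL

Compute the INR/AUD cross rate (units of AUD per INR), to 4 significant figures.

1 INR × 0.07409 = 0.07409 BRL
0.07409 BRL ÷ 4.323 = 0.0171386 AUD

INR/AUD = 0.01714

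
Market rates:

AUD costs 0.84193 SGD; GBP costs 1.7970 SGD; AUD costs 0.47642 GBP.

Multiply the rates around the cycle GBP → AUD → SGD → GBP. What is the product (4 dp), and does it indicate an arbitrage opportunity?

Around GBP → AUD → SGD → GBP: 1 ÷ 0.47642 × 0.84193 ÷ 1.7970 = 0.983417
Product < 1; profitable direction is GBP → SGD → AUD → GBP.

0.9834 (arbitrage exists)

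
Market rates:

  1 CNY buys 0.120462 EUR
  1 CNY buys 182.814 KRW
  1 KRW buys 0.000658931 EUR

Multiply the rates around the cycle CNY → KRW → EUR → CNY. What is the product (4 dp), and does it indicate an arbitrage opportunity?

Around CNY → KRW → EUR → CNY: 1 × 182.814 × 0.000658931 ÷ 0.120462 = 0.999998
Product ≈ 1 (deviation 0.000%, within rounding noise).

1.0000 (no arbitrage)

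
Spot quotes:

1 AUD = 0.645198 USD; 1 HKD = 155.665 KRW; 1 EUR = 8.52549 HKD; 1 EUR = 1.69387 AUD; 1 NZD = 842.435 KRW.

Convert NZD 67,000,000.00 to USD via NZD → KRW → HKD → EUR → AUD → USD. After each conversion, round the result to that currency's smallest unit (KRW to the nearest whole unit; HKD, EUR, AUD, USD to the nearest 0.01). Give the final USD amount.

USD 46,480,840.00

NZD 67,000,000.00 × 842.435 = KRW 56,443,145,000
KRW 56,443,145,000 ÷ 155.665 = HKD 362,593,678.73
HKD 362,593,678.73 ÷ 8.52549 = EUR 42,530,538.27
EUR 42,530,538.27 × 1.69387 = AUD 72,041,202.86
AUD 72,041,202.86 × 0.645198 = USD 46,480,840.00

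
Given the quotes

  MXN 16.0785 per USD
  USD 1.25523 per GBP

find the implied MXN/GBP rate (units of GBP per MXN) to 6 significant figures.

1 MXN ÷ 16.0785 = 0.0621949 USD
0.0621949 USD ÷ 1.25523 = 0.0495486 GBP

MXN/GBP = 0.0495486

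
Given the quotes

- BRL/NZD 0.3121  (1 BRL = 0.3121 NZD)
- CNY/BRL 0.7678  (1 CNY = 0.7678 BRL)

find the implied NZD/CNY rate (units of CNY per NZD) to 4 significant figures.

1 NZD ÷ 0.3121 = 3.2041 BRL
3.2041 BRL ÷ 0.7678 = 4.17309 CNY

NZD/CNY = 4.173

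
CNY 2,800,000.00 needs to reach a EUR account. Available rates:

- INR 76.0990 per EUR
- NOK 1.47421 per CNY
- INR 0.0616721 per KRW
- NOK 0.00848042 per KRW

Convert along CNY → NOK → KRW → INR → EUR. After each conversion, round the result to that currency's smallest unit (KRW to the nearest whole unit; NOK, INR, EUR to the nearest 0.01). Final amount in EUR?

CNY 2,800,000.00 × 1.47421 = NOK 4,127,788.00
NOK 4,127,788.00 ÷ 0.00848042 = KRW 486,743,345
KRW 486,743,345 × 0.0616721 = INR 30,018,484.25
INR 30,018,484.25 ÷ 76.0990 = EUR 394,466.21

EUR 394,466.21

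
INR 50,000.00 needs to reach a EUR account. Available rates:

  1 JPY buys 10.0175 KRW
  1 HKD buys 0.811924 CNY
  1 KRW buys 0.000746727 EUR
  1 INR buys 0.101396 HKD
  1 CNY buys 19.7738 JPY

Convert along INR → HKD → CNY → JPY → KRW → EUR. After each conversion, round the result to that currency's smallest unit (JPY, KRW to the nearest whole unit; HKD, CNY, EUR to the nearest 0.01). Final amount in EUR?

EUR 608.86

INR 50,000.00 × 0.101396 = HKD 5,069.80
HKD 5,069.80 × 0.811924 = CNY 4,116.29
CNY 4,116.29 × 19.7738 = JPY 81,395
JPY 81,395 × 10.0175 = KRW 815,374
KRW 815,374 × 0.000746727 = EUR 608.86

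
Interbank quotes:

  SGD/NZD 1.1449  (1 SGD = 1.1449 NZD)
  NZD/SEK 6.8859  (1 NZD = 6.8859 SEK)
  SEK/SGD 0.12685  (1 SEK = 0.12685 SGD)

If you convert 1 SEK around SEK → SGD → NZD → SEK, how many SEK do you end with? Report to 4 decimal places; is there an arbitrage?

Around SEK → SGD → NZD → SEK: 1 × 0.12685 × 1.1449 × 6.8859 = 1.000043
Product ≈ 1 (deviation 0.004%, within rounding noise).

1.0000 (no arbitrage)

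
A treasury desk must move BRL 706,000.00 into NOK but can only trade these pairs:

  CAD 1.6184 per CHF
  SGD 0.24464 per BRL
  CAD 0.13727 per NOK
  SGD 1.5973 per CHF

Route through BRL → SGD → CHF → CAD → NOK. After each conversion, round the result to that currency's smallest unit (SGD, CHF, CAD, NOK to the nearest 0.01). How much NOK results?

BRL 706,000.00 × 0.24464 = SGD 172,715.84
SGD 172,715.84 ÷ 1.5973 = CHF 108,129.87
CHF 108,129.87 × 1.6184 = CAD 174,997.38
CAD 174,997.38 ÷ 0.13727 = NOK 1,274,840.68

NOK 1,274,840.68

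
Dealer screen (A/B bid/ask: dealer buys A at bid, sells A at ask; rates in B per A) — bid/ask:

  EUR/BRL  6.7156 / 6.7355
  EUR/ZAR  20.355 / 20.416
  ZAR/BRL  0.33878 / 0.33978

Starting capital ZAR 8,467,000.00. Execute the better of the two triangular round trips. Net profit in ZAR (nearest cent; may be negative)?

Net profit: ZAR 201,592.54

Best loop ZAR → BRL → EUR → ZAR:
ZAR 8,467,000.00 × 0.33878 (sell ZAR at bid) = BRL 2,868,450.26
BRL 2,868,450.26 ÷ 6.7355 (buy EUR at ask) = EUR 425,870.43
EUR 425,870.43 × 20.355 (sell EUR at bid) = ZAR 8,668,592.54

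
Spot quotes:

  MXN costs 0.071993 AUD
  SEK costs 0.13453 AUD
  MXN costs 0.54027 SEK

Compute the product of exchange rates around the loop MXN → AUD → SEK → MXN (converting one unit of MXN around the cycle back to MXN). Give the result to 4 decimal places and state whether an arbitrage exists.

0.9905 (arbitrage exists)

Around MXN → AUD → SEK → MXN: 1 × 0.071993 ÷ 0.13453 ÷ 0.54027 = 0.990513
Product < 1; profitable direction is MXN → SEK → AUD → MXN.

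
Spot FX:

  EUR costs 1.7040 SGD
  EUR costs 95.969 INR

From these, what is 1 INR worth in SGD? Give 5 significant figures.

INR/SGD = 0.017756

1 INR ÷ 95.969 = 0.01042 EUR
0.01042 EUR × 1.7040 = 0.0177557 SGD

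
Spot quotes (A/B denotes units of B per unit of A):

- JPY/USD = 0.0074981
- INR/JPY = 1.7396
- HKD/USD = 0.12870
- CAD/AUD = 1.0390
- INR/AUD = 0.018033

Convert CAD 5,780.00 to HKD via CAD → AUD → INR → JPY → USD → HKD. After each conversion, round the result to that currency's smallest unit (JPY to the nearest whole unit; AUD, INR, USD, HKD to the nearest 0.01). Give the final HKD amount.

CAD 5,780.00 × 1.0390 = AUD 6,005.42
AUD 6,005.42 ÷ 0.018033 = INR 333,023.90
INR 333,023.90 × 1.7396 = JPY 579,328
JPY 579,328 × 0.0074981 = USD 4,343.86
USD 4,343.86 ÷ 0.12870 = HKD 33,751.83

HKD 33,751.83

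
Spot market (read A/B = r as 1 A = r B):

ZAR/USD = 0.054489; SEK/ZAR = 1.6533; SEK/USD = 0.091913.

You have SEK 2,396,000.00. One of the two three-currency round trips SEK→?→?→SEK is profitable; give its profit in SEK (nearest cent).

Profitable loop is SEK → USD → ZAR → SEK:
SEK 2,396,000.00 × 0.091913 = USD 220,223.55
USD 220,223.55 ÷ 0.054489 = ZAR 4,041,614.78
ZAR 4,041,614.78 ÷ 1.6533 = SEK 2,444,574.36
Profit = SEK 2,444,574.36 − SEK 2,396,000.00

Profit: SEK 48,574.36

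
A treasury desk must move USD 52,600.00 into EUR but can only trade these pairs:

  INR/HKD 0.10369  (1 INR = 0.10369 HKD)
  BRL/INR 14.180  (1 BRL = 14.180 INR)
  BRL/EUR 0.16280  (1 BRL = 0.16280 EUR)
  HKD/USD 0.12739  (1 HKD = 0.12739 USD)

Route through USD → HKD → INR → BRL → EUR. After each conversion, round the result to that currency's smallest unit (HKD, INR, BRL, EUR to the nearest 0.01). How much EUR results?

USD 52,600.00 ÷ 0.12739 = HKD 412,905.25
HKD 412,905.25 ÷ 0.10369 = INR 3,982,112.55
INR 3,982,112.55 ÷ 14.180 = BRL 280,825.99
BRL 280,825.99 × 0.16280 = EUR 45,718.47

EUR 45,718.47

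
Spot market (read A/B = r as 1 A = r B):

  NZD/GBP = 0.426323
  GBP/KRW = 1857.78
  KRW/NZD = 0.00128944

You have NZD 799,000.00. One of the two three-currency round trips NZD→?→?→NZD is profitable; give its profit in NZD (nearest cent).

Profitable loop is NZD → GBP → KRW → NZD:
NZD 799,000.00 × 0.426323 = GBP 340,632.08
GBP 340,632.08 × 1857.78 = KRW 632,819,460
KRW 632,819,460 × 0.00128944 = NZD 815,982.72
Profit = NZD 815,982.72 − NZD 799,000.00

Profit: NZD 16,982.72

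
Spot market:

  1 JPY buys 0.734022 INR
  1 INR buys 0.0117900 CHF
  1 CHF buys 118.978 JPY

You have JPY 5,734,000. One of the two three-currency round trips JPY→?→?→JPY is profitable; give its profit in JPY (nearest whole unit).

Profit: JPY 170,012

Profitable loop is JPY → INR → CHF → JPY:
JPY 5,734,000 × 0.734022 = INR 4,208,882.15
INR 4,208,882.15 × 0.0117900 = CHF 49,622.72
CHF 49,622.72 × 118.978 = JPY 5,904,012
Profit = JPY 5,904,012 − JPY 5,734,000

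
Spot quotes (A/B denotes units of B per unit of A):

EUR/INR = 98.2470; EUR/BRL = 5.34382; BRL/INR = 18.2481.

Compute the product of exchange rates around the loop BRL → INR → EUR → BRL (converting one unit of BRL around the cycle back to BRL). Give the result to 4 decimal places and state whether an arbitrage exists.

Around BRL → INR → EUR → BRL: 1 × 18.2481 ÷ 98.2470 × 5.34382 = 0.992545
Product < 1; profitable direction is BRL → EUR → INR → BRL.

0.9925 (arbitrage exists)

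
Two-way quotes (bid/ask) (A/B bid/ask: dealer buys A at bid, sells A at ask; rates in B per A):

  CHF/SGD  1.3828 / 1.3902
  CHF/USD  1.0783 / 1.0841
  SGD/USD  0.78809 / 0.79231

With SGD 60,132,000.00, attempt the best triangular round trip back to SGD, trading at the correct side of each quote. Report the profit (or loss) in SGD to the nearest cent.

Best loop SGD → USD → CHF → SGD:
SGD 60,132,000.00 × 0.78809 (sell SGD at bid) = USD 47,389,427.88
USD 47,389,427.88 ÷ 1.0841 (buy CHF at ask) = CHF 43,713,151.81
CHF 43,713,151.81 × 1.3828 (sell CHF at bid) = SGD 60,446,546.33

Net profit: SGD 314,546.33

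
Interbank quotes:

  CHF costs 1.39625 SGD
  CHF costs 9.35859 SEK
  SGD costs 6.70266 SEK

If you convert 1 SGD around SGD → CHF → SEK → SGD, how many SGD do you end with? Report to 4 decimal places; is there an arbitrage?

Around SGD → CHF → SEK → SGD: 1 ÷ 1.39625 × 9.35859 ÷ 6.70266 = 1.000000
Product ≈ 1 (deviation 0.000%, within rounding noise).

1.0000 (no arbitrage)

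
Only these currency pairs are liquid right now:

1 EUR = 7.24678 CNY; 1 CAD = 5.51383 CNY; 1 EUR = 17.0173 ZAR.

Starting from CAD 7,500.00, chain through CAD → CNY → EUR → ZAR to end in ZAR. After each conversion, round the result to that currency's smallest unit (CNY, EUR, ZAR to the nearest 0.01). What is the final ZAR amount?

CAD 7,500.00 × 5.51383 = CNY 41,353.72
CNY 41,353.72 ÷ 7.24678 = EUR 5,706.50
EUR 5,706.50 × 17.0173 = ZAR 97,109.22

ZAR 97,109.22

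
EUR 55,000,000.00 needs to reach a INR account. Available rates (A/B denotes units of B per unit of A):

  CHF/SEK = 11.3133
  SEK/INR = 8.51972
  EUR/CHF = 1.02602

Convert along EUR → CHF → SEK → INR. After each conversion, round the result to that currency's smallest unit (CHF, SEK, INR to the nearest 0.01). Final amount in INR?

EUR 55,000,000.00 × 1.02602 = CHF 56,431,100.00
CHF 56,431,100.00 × 11.3133 = SEK 638,421,963.63
SEK 638,421,963.63 × 8.51972 = INR 5,439,176,371.98

INR 5,439,176,371.98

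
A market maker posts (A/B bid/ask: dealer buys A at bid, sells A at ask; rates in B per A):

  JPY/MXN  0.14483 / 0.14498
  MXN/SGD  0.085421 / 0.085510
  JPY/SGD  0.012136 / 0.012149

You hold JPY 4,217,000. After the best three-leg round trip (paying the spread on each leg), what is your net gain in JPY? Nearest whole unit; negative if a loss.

Net profit: JPY 77,239

Best loop JPY → MXN → SGD → JPY:
JPY 4,217,000 × 0.14483 (sell JPY at bid) = MXN 610,748.11
MXN 610,748.11 × 0.085421 (sell MXN at bid) = SGD 52,170.71
SGD 52,170.71 ÷ 0.012149 (buy JPY at ask) = JPY 4,294,239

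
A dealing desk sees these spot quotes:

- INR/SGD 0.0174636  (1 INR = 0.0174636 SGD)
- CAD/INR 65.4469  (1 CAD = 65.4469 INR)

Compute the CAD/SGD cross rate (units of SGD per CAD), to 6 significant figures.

CAD/SGD = 1.14294

1 CAD × 65.4469 = 65.4469 INR
65.4469 INR × 0.0174636 = 1.14294 SGD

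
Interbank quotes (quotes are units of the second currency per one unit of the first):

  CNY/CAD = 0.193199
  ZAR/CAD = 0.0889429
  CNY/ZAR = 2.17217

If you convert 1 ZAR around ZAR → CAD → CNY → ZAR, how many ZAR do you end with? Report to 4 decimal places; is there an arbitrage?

Around ZAR → CAD → CNY → ZAR: 1 × 0.0889429 ÷ 0.193199 × 2.17217 = 1.000001
Product ≈ 1 (deviation 0.000%, within rounding noise).

1.0000 (no arbitrage)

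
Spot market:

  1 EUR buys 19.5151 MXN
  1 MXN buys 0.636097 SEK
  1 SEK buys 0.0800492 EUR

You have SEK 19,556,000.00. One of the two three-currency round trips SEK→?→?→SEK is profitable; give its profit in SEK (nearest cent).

Profitable loop is SEK → MXN → EUR → SEK:
SEK 19,556,000.00 ÷ 0.636097 = MXN 30,743,738.77
MXN 30,743,738.77 ÷ 19.5151 = EUR 1,575,382.08
EUR 1,575,382.08 ÷ 0.0800492 = SEK 19,680,172.66
Profit = SEK 19,680,172.66 − SEK 19,556,000.00

Profit: SEK 124,172.66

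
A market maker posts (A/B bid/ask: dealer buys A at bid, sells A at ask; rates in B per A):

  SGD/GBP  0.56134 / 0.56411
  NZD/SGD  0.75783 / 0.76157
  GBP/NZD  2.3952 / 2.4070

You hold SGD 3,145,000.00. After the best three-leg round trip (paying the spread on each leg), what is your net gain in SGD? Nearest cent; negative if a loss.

Best loop SGD → GBP → NZD → SGD:
SGD 3,145,000.00 × 0.56134 (sell SGD at bid) = GBP 1,765,414.30
GBP 1,765,414.30 × 2.3952 (sell GBP at bid) = NZD 4,228,520.33
NZD 4,228,520.33 × 0.75783 (sell NZD at bid) = SGD 3,204,499.56

Net profit: SGD 59,499.56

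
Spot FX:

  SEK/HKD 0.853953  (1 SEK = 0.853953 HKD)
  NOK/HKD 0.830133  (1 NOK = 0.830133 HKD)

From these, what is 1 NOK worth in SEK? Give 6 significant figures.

NOK/SEK = 0.972106

1 NOK × 0.830133 = 0.830133 HKD
0.830133 HKD ÷ 0.853953 = 0.972106 SEK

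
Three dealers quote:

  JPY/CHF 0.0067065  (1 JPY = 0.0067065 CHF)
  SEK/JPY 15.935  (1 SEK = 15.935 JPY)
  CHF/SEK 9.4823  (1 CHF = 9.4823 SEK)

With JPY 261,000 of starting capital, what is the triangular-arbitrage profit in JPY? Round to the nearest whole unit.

Profitable loop is JPY → CHF → SEK → JPY:
JPY 261,000 × 0.0067065 = CHF 1,750.40
CHF 1,750.40 × 9.4823 = SEK 16,597.78
SEK 16,597.78 × 15.935 = JPY 264,486
Profit = JPY 264,486 − JPY 261,000

Profit: JPY 3,486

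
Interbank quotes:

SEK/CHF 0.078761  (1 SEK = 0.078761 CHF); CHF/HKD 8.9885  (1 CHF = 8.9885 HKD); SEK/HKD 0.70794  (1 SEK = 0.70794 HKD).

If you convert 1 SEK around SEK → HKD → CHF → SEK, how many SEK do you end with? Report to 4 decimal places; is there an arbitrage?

Around SEK → HKD → CHF → SEK: 1 × 0.70794 ÷ 8.9885 ÷ 0.078761 = 0.999995
Product ≈ 1 (deviation 0.000%, within rounding noise).

1.0000 (no arbitrage)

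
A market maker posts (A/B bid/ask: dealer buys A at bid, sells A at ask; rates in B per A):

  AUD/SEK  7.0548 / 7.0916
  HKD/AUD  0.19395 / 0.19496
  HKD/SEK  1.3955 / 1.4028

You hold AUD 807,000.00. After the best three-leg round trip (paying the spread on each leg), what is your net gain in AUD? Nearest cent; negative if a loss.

Best loop AUD → HKD → SEK → AUD:
AUD 807,000.00 ÷ 0.19496 (buy HKD at ask) = HKD 4,139,310.63
HKD 4,139,310.63 × 1.3955 (sell HKD at bid) = SEK 5,776,407.98
SEK 5,776,407.98 ÷ 7.0916 (buy AUD at ask) = AUD 814,542.27

Net profit: AUD 7,542.27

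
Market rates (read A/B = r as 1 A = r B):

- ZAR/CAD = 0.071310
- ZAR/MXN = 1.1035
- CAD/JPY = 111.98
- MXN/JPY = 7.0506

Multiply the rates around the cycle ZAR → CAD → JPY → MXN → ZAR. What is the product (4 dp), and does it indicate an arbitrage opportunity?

Around ZAR → CAD → JPY → MXN → ZAR: 1 × 0.071310 × 111.98 ÷ 7.0506 ÷ 1.1035 = 1.026343
Product > 1; profitable direction is ZAR → CAD → JPY → MXN → ZAR.

1.0263 (arbitrage exists)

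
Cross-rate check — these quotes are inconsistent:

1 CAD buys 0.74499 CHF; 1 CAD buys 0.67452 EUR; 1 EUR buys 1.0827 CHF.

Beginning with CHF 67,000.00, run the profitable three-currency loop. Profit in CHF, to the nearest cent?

Profit: CHF 1,347.44

Profitable loop is CHF → EUR → CAD → CHF:
CHF 67,000.00 ÷ 1.0827 = EUR 61,882.33
EUR 61,882.33 ÷ 0.67452 = CAD 91,742.77
CAD 91,742.77 × 0.74499 = CHF 68,347.44
Profit = CHF 68,347.44 − CHF 67,000.00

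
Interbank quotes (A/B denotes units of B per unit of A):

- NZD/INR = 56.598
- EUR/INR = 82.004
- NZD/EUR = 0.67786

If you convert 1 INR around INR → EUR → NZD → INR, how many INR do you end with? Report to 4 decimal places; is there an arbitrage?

1.0182 (arbitrage exists)

Around INR → EUR → NZD → INR: 1 ÷ 82.004 ÷ 0.67786 × 56.598 = 1.018183
Product > 1; profitable direction is INR → EUR → NZD → INR.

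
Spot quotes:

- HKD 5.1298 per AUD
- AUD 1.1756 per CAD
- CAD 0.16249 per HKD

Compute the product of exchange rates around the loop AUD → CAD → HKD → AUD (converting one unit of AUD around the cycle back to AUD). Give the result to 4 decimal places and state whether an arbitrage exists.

Around AUD → CAD → HKD → AUD: 1 ÷ 1.1756 ÷ 0.16249 ÷ 5.1298 = 1.020501
Product > 1; profitable direction is AUD → CAD → HKD → AUD.

1.0205 (arbitrage exists)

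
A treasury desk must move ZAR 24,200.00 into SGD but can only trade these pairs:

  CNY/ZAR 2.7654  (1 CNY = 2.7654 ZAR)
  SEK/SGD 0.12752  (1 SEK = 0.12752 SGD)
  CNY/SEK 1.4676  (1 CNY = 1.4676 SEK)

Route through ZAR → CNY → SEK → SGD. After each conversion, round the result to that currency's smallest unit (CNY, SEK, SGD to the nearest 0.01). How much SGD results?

SGD 1,637.73

ZAR 24,200.00 ÷ 2.7654 = CNY 8,750.99
CNY 8,750.99 × 1.4676 = SEK 12,842.95
SEK 12,842.95 × 0.12752 = SGD 1,637.73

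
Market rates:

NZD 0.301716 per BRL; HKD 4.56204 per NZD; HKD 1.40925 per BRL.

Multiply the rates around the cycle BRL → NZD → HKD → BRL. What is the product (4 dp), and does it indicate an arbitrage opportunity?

Around BRL → NZD → HKD → BRL: 1 × 0.301716 × 4.56204 ÷ 1.40925 = 0.976718
Product < 1; profitable direction is BRL → HKD → NZD → BRL.

0.9767 (arbitrage exists)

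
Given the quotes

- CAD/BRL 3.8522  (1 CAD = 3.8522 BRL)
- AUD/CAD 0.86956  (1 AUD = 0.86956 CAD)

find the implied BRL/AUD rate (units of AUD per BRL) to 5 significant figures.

BRL/AUD = 0.29853

1 BRL ÷ 3.8522 = 0.259592 CAD
0.259592 CAD ÷ 0.86956 = 0.298533 AUD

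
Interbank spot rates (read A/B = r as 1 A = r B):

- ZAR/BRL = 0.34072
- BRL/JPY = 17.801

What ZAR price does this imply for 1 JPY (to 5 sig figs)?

1 JPY ÷ 17.801 = 0.0561766 BRL
0.0561766 BRL ÷ 0.34072 = 0.164876 ZAR

JPY/ZAR = 0.16488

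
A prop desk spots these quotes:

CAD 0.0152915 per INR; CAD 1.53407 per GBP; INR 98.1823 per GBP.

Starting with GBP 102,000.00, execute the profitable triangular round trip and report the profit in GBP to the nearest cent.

Profit: GBP 2,222.64

Profitable loop is GBP → CAD → INR → GBP:
GBP 102,000.00 × 1.53407 = CAD 156,475.14
CAD 156,475.14 ÷ 0.0152915 = INR 10,232,818.23
INR 10,232,818.23 ÷ 98.1823 = GBP 104,222.64
Profit = GBP 104,222.64 − GBP 102,000.00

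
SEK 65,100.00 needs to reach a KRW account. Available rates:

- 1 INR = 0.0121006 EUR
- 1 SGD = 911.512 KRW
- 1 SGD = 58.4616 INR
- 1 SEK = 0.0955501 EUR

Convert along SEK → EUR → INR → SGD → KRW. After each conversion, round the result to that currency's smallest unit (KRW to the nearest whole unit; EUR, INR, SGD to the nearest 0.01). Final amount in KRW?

KRW 8,014,879

SEK 65,100.00 × 0.0955501 = EUR 6,220.31
EUR 6,220.31 ÷ 0.0121006 = INR 514,049.72
INR 514,049.72 ÷ 58.4616 = SGD 8,792.95
SGD 8,792.95 × 911.512 = KRW 8,014,879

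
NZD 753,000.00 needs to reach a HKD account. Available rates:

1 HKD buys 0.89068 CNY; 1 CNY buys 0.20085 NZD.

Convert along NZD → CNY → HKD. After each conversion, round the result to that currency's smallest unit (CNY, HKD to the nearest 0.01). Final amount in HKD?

HKD 4,209,218.20

NZD 753,000.00 ÷ 0.20085 = CNY 3,749,066.47
CNY 3,749,066.47 ÷ 0.89068 = HKD 4,209,218.20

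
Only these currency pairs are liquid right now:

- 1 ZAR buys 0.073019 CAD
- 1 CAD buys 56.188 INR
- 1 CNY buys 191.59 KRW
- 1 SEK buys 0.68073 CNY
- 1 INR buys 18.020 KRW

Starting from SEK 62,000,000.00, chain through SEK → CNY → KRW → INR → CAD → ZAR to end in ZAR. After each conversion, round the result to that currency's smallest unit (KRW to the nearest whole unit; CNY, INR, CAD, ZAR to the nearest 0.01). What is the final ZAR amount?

ZAR 109,371,753.79

SEK 62,000,000.00 × 0.68073 = CNY 42,205,260.00
CNY 42,205,260.00 × 191.59 = KRW 8,086,105,763
KRW 8,086,105,763 ÷ 18.020 = INR 448,729,509.60
INR 448,729,509.60 ÷ 56.188 = CAD 7,986,216.09
CAD 7,986,216.09 ÷ 0.073019 = ZAR 109,371,753.79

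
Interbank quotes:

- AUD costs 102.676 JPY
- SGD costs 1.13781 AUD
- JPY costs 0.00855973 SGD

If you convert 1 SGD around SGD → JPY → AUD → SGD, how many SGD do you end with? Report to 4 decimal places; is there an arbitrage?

Around SGD → JPY → AUD → SGD: 1 ÷ 0.00855973 ÷ 102.676 ÷ 1.13781 = 1.000003
Product ≈ 1 (deviation 0.000%, within rounding noise).

1.0000 (no arbitrage)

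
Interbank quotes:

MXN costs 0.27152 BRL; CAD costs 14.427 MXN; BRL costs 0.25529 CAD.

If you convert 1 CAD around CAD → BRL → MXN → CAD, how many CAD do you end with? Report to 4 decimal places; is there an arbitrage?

1.0000 (no arbitrage)

Around CAD → BRL → MXN → CAD: 1 ÷ 0.25529 ÷ 0.27152 ÷ 14.427 = 0.999973
Product ≈ 1 (deviation 0.003%, within rounding noise).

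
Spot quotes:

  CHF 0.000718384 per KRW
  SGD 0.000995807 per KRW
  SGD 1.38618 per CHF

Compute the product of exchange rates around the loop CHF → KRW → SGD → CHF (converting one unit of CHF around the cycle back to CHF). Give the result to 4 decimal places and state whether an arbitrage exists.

1.0000 (no arbitrage)

Around CHF → KRW → SGD → CHF: 1 ÷ 0.000718384 × 0.000995807 ÷ 1.38618 = 0.999997
Product ≈ 1 (deviation 0.000%, within rounding noise).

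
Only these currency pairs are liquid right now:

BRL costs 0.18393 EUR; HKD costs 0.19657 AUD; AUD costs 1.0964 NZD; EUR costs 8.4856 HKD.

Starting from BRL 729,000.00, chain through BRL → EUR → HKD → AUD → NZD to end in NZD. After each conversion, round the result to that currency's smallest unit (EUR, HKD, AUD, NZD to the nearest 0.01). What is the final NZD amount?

NZD 245,216.07

BRL 729,000.00 × 0.18393 = EUR 134,084.97
EUR 134,084.97 × 8.4856 = HKD 1,137,791.42
HKD 1,137,791.42 × 0.19657 = AUD 223,655.66
AUD 223,655.66 × 1.0964 = NZD 245,216.07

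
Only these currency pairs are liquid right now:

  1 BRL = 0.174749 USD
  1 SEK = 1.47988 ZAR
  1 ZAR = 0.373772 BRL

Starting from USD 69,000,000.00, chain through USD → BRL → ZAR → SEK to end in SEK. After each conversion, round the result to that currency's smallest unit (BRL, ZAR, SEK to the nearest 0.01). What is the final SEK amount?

USD 69,000,000.00 ÷ 0.174749 = BRL 394,852,044.93
BRL 394,852,044.93 ÷ 0.373772 = ZAR 1,056,398,138.25
ZAR 1,056,398,138.25 ÷ 1.47988 = SEK 713,840,404.80

SEK 713,840,404.80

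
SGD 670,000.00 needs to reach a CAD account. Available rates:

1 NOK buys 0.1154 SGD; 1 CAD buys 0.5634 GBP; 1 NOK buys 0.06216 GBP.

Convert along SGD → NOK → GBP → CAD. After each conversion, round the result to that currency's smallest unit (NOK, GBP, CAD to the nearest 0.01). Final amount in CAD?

SGD 670,000.00 ÷ 0.1154 = NOK 5,805,892.55
NOK 5,805,892.55 × 0.06216 = GBP 360,894.28
GBP 360,894.28 ÷ 0.5634 = CAD 640,564.93

CAD 640,564.93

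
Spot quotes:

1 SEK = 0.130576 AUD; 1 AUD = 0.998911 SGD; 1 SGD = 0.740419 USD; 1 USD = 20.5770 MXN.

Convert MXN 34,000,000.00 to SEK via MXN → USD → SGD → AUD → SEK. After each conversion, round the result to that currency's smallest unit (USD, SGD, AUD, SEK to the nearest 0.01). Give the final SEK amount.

MXN 34,000,000.00 ÷ 20.5770 = USD 1,652,330.27
USD 1,652,330.27 ÷ 0.740419 = SGD 2,231,615.17
SGD 2,231,615.17 ÷ 0.998911 = AUD 2,234,048.05
AUD 2,234,048.05 ÷ 0.130576 = SEK 17,109,178.18

SEK 17,109,178.18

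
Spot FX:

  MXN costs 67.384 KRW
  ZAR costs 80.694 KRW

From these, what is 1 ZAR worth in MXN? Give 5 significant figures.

1 ZAR × 80.694 = 80.694 KRW
80.694 KRW ÷ 67.384 = 1.19752 MXN

ZAR/MXN = 1.1975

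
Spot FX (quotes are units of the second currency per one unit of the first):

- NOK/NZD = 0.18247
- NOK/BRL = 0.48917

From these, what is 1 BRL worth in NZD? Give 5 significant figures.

1 BRL ÷ 0.48917 = 2.04428 NOK
2.04428 NOK × 0.18247 = 0.37302 NZD

BRL/NZD = 0.37302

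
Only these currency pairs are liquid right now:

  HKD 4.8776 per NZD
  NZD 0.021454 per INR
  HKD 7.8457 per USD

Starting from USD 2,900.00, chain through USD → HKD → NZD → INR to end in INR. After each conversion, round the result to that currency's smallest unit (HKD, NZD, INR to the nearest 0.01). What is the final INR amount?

INR 217,427.99

USD 2,900.00 × 7.8457 = HKD 22,752.53
HKD 22,752.53 ÷ 4.8776 = NZD 4,664.70
NZD 4,664.70 ÷ 0.021454 = INR 217,427.99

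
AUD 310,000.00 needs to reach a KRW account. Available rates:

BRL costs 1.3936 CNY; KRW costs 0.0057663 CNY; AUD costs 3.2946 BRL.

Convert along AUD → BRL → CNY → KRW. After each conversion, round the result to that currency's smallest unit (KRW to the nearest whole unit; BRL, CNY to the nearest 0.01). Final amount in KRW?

KRW 246,834,176

AUD 310,000.00 × 3.2946 = BRL 1,021,326.00
BRL 1,021,326.00 × 1.3936 = CNY 1,423,319.91
CNY 1,423,319.91 ÷ 0.0057663 = KRW 246,834,176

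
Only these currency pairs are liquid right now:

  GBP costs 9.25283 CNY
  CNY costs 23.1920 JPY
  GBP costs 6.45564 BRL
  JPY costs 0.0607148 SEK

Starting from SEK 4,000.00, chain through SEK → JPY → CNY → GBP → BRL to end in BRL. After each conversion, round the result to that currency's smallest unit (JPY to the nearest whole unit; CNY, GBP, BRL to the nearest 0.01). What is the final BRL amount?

BRL 1,981.95

SEK 4,000.00 ÷ 0.0607148 = JPY 65,882
JPY 65,882 ÷ 23.1920 = CNY 2,840.72
CNY 2,840.72 ÷ 9.25283 = GBP 307.01
GBP 307.01 × 6.45564 = BRL 1,981.95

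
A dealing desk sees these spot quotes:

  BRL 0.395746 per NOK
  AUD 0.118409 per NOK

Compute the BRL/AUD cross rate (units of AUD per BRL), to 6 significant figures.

1 BRL ÷ 0.395746 = 2.52687 NOK
2.52687 NOK × 0.118409 = 0.299205 AUD

BRL/AUD = 0.299205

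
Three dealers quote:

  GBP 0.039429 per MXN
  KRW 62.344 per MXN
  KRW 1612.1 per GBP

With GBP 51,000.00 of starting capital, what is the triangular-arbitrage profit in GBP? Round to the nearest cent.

Profit: GBP 997.59

Profitable loop is GBP → KRW → MXN → GBP:
GBP 51,000.00 × 1612.1 = KRW 82,217,100
KRW 82,217,100 ÷ 62.344 = MXN 1,318,765.24
MXN 1,318,765.24 × 0.039429 = GBP 51,997.59
Profit = GBP 51,997.59 − GBP 51,000.00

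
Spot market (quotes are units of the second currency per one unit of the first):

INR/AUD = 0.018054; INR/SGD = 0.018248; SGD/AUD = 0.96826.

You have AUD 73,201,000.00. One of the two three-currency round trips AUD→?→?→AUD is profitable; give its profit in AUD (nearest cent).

Profitable loop is AUD → SGD → INR → AUD:
AUD 73,201,000.00 ÷ 0.96826 = SGD 75,600,561.83
SGD 75,600,561.83 ÷ 0.018248 = INR 4,142,950,560.75
INR 4,142,950,560.75 × 0.018054 = AUD 74,796,829.42
Profit = AUD 74,796,829.42 − AUD 73,201,000.00

Profit: AUD 1,595,829.42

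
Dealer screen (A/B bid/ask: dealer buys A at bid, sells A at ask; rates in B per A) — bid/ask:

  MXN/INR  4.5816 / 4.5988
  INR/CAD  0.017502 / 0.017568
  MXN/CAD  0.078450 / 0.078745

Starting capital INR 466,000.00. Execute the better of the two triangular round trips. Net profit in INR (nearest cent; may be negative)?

Best loop INR → CAD → MXN → INR:
INR 466,000.00 × 0.017502 (sell INR at bid) = CAD 8,155.93
CAD 8,155.93 ÷ 0.078745 (buy MXN at ask) = MXN 103,573.97
MXN 103,573.97 × 4.5816 (sell MXN at bid) = INR 474,534.49

Net profit: INR 8,534.49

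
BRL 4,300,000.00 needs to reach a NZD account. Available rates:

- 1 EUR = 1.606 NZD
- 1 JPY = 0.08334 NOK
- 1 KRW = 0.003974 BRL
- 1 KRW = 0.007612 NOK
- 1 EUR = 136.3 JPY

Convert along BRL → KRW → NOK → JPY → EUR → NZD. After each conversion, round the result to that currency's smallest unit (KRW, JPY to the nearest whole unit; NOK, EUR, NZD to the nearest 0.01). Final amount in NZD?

BRL 4,300,000.00 ÷ 0.003974 = KRW 1,082,033,216
KRW 1,082,033,216 × 0.007612 = NOK 8,236,436.84
NOK 8,236,436.84 ÷ 0.08334 = JPY 98,829,336
JPY 98,829,336 ÷ 136.3 = EUR 725,086.84
EUR 725,086.84 × 1.606 = NZD 1,164,489.47

NZD 1,164,489.47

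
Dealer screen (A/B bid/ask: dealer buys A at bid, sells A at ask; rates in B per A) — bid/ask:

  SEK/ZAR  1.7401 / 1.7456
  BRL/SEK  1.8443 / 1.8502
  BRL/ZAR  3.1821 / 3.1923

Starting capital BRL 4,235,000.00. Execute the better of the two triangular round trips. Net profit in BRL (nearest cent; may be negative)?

Best loop BRL → SEK → ZAR → BRL:
BRL 4,235,000.00 × 1.8443 (sell BRL at bid) = SEK 7,810,610.50
SEK 7,810,610.50 × 1.7401 (sell SEK at bid) = ZAR 13,591,243.33
ZAR 13,591,243.33 ÷ 3.1923 (buy BRL at ask) = BRL 4,257,508.17

Net profit: BRL 22,508.17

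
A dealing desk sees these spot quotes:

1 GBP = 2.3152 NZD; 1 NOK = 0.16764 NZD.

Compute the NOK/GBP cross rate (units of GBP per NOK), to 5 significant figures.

NOK/GBP = 0.072408

1 NOK × 0.16764 = 0.16764 NZD
0.16764 NZD ÷ 2.3152 = 0.0724084 GBP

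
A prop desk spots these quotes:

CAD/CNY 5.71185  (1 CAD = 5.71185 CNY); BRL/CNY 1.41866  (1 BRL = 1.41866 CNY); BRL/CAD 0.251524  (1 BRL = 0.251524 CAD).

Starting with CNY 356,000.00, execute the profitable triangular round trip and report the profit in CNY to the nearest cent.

Profitable loop is CNY → BRL → CAD → CNY:
CNY 356,000.00 ÷ 1.41866 = BRL 250,941.03
BRL 250,941.03 × 0.251524 = CAD 63,117.69
CAD 63,117.69 × 5.71185 = CNY 360,518.79
Profit = CNY 360,518.79 − CNY 356,000.00

Profit: CNY 4,518.79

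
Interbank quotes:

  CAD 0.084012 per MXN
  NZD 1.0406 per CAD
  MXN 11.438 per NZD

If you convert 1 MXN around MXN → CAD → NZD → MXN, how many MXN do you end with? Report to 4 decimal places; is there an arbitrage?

Around MXN → CAD → NZD → MXN: 1 × 0.084012 × 1.0406 × 11.438 = 0.999943
Product ≈ 1 (deviation 0.006%, within rounding noise).

0.9999 (no arbitrage)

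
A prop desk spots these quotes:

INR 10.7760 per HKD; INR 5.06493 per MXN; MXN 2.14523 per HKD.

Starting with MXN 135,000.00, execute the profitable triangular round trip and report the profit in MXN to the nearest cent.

Profit: MXN 1,120.49

Profitable loop is MXN → INR → HKD → MXN:
MXN 135,000.00 × 5.06493 = INR 683,765.55
INR 683,765.55 ÷ 10.7760 = HKD 63,452.63
HKD 63,452.63 × 2.14523 = MXN 136,120.49
Profit = MXN 136,120.49 − MXN 135,000.00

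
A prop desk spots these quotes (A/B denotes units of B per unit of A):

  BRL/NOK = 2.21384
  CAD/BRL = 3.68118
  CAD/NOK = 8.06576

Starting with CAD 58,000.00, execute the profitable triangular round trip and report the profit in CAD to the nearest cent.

Profitable loop is CAD → BRL → NOK → CAD:
CAD 58,000.00 × 3.68118 = BRL 213,508.44
BRL 213,508.44 × 2.21384 = NOK 472,673.52
NOK 472,673.52 ÷ 8.06576 = CAD 58,602.48
Profit = CAD 58,602.48 − CAD 58,000.00

Profit: CAD 602.48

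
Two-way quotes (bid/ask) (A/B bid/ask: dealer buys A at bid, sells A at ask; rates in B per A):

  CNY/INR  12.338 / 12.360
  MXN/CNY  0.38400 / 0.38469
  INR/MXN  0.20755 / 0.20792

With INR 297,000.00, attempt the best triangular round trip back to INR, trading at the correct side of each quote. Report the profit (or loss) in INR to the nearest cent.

Best loop INR → CNY → MXN → INR:
INR 297,000.00 ÷ 12.360 (buy CNY at ask) = CNY 24,029.13
CNY 24,029.13 ÷ 0.38469 (buy MXN at ask) = MXN 62,463.61
MXN 62,463.61 ÷ 0.20792 (buy INR at ask) = INR 300,421.37

Net profit: INR 3,421.37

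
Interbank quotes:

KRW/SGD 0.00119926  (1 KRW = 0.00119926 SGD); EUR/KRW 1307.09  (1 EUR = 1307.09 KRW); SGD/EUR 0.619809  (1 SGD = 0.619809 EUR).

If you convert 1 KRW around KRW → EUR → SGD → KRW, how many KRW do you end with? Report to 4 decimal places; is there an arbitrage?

Around KRW → EUR → SGD → KRW: 1 ÷ 1307.09 ÷ 0.619809 ÷ 0.00119926 = 1.029256
Product > 1; profitable direction is KRW → EUR → SGD → KRW.

1.0293 (arbitrage exists)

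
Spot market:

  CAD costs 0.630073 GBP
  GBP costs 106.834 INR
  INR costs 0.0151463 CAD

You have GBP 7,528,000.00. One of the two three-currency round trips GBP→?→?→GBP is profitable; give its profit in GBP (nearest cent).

Profitable loop is GBP → INR → CAD → GBP:
GBP 7,528,000.00 × 106.834 = INR 804,246,352.00
INR 804,246,352.00 × 0.0151463 = CAD 12,181,356.52
CAD 12,181,356.52 × 0.630073 = GBP 7,675,143.85
Profit = GBP 7,675,143.85 − GBP 7,528,000.00

Profit: GBP 147,143.85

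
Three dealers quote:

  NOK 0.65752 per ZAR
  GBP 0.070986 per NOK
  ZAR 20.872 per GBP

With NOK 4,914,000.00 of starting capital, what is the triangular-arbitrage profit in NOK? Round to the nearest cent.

Profit: NOK 130,166.50

Profitable loop is NOK → ZAR → GBP → NOK:
NOK 4,914,000.00 ÷ 0.65752 = ZAR 7,473,536.93
ZAR 7,473,536.93 ÷ 20.872 = GBP 358,065.20
GBP 358,065.20 ÷ 0.070986 = NOK 5,044,166.50
Profit = NOK 5,044,166.50 − NOK 4,914,000.00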